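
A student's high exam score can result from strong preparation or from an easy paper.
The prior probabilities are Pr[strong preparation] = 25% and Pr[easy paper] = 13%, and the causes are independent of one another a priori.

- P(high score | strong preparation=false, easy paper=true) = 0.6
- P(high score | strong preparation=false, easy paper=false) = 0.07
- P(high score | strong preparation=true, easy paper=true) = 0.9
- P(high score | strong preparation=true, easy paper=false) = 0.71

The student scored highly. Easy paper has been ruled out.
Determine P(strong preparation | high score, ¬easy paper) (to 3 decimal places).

P(strong preparation | high score, ¬easy paper) ≈ 0.772

P(high score | ¬easy paper) = 0.07·0.75 + 0.71·0.25 = 0.052500 + 0.177500 = 0.230000
Restricting to configurations with strong preparation present: 0.71·0.25 = 0.177500.
Hence the posterior is 0.177500/0.230000 ≈ 0.772.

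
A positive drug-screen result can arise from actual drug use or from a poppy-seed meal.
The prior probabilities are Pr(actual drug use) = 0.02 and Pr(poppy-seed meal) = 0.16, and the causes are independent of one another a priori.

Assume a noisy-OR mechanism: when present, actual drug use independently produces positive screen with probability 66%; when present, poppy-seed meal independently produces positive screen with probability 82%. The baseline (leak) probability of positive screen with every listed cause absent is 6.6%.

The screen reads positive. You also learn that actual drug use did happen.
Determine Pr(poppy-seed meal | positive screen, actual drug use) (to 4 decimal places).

Pr(poppy-seed meal | positive screen, actual drug use) ≈ 0.2083

Under noisy-OR, P(positive screen | causes) = 1 − (1−0.066)·∏(1−qᵢ) over the active causes.
Weight on poppy-seed meal=true, given the evidence: 0.942839*0.16 = 0.150854
The normalizing constant is 0.68244*0.84 + 0.942839*0.16 = 0.724104
Posterior = 0.150854 / 0.724104 ≈ 0.2083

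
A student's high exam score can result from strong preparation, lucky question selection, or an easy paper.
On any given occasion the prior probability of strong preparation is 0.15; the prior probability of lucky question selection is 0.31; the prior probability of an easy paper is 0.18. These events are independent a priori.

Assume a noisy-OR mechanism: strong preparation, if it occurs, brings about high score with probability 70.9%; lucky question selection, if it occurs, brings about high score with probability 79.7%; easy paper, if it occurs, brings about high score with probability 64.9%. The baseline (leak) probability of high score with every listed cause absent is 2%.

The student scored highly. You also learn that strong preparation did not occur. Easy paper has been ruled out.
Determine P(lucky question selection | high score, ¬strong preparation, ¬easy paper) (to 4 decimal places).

Under noisy-OR, P(high score | causes) = 1 − (1−0.02)·∏(1−qᵢ) over the active causes.
Sum P(high score|·) weighted by the priors over both values of lucky question selection:
  P(high score | ¬strong preparation, ¬easy paper) = 0.02·0.69 + 0.80106·0.31
        = 0.013800 + 0.248329 = 0.262129
Keeping only the lucky question selection-present terms gives 0.248329, so
  P(lucky question selection | high score, ¬strong preparation, ¬easy paper) = 0.248329 / 0.262129 ≈ 0.9474

P(lucky question selection | high score, ¬strong preparation, ¬easy paper) ≈ 0.9474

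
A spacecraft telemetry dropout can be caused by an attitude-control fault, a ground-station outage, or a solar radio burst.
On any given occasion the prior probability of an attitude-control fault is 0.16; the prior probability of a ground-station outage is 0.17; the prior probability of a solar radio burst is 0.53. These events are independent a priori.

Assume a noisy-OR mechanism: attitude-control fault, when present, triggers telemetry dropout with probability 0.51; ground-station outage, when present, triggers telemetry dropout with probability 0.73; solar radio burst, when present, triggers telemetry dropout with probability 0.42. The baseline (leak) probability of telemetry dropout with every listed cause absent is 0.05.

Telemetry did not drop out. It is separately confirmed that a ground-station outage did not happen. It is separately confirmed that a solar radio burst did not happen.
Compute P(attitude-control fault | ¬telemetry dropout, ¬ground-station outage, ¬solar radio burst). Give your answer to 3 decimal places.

Under noisy-OR, P(telemetry dropout | causes) = 1 − (1−0.05)·∏(1−qᵢ) over the active causes.
P(¬telemetry dropout | ¬ground-station outage, ¬solar radio burst) = 0.95·0.84 + 0.4655·0.16 = 0.798000 + 0.074480 = 0.872480
Restricting to configurations with attitude-control fault present: 0.4655·0.16 = 0.074480.
P(attitude-control fault | ¬telemetry dropout, ¬ground-station outage, ¬solar radio burst) = 0.074480 / 0.872480 ≈ 0.085

P(attitude-control fault | ¬telemetry dropout, ¬ground-station outage, ¬solar radio burst) ≈ 0.085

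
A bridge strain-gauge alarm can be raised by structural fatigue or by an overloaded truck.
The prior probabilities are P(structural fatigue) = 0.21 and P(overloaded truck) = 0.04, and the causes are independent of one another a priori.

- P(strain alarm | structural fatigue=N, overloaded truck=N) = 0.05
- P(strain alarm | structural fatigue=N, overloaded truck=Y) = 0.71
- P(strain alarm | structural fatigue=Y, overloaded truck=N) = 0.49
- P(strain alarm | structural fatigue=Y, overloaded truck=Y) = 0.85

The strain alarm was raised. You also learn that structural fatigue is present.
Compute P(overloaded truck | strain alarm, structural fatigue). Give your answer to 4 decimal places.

By total probability over both values of overloaded truck:
  P(strain alarm | structural fatigue) = 0.49*0.96 + 0.85*0.04
        = 0.470400 + 0.034000 = 0.504400
Keeping only the overloaded truck-present terms gives 0.034000, so
  P(overloaded truck | strain alarm, structural fatigue) = 0.034000 / 0.504400 ≈ 0.0674

P(overloaded truck | strain alarm, structural fatigue) ≈ 0.0674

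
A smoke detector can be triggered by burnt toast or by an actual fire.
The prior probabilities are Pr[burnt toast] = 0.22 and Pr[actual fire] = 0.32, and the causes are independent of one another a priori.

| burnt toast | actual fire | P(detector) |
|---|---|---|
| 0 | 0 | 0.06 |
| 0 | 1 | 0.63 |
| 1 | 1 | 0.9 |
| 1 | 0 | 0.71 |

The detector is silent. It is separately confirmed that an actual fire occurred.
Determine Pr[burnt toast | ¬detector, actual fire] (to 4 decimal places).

Weight on burnt toast=true, given the evidence: 0.1·0.22 = 0.022000
Denominator P(¬detector | actual fire): 0.37·0.78 + 0.1·0.22 = 0.310600
Posterior = 0.022000 / 0.310600 ≈ 0.0708

Pr[burnt toast | ¬detector, actual fire] ≈ 0.0708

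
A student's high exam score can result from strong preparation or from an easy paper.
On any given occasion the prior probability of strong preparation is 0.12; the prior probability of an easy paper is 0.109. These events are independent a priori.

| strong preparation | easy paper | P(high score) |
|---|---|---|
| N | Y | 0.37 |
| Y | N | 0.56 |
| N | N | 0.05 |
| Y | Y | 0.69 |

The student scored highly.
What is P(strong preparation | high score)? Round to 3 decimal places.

P(strong preparation | high score) ≈ 0.480

Enumerate the 4 (strong preparation, easy paper) configurations and weight by the priors:
  P(high score) = 0.05×0.88×0.891 + 0.37×0.88×0.109 + 0.56×0.12×0.891 + 0.69×0.12×0.109
        = 0.039204 + 0.035490 + 0.059875 + 0.009025 = 0.143594
The terms with strong preparation present sum to 0.068900, so
  P(strong preparation | high score) = 0.068900 / 0.143594 ≈ 0.480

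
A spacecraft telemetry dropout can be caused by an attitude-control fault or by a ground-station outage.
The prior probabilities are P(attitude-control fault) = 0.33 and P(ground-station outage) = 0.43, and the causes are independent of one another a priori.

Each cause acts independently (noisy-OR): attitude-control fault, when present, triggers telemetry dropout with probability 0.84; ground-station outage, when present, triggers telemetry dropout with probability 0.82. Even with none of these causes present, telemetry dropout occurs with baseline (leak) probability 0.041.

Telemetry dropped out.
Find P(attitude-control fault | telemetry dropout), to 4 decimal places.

Under noisy-OR, P(telemetry dropout | causes) = 1 − (1−0.041)·∏(1−qᵢ) over the active causes.
By total probability over the 4 (attitude-control fault, ground-station outage) configurations:
  P(telemetry dropout) = 0.041·0.67·0.57 + 0.82738·0.67·0.43 + 0.84656·0.33·0.57 + 0.972381·0.33·0.43
        = 0.015658 + 0.238368 + 0.159238 + 0.137981 = 0.551245
Keeping only the attitude-control fault-present terms gives 0.297219, so
  P(attitude-control fault | telemetry dropout) = 0.297219 / 0.551245 ≈ 0.5392

P(attitude-control fault | telemetry dropout) ≈ 0.5392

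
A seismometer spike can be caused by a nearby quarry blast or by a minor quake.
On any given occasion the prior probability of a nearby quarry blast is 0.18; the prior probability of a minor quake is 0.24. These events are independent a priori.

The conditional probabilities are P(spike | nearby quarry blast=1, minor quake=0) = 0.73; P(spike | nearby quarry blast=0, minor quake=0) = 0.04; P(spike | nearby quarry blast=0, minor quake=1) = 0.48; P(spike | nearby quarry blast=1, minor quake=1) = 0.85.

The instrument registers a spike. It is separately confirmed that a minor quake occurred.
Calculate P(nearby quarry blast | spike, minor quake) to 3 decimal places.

P(nearby quarry blast | spike, minor quake) ≈ 0.280

P(spike | minor quake) = 0.48·0.82 + 0.85·0.18 = 0.393600 + 0.153000 = 0.546600
Restricting to configurations with nearby quarry blast present: 0.85·0.18 = 0.153000.
P(nearby quarry blast | spike, minor quake) = 0.153000 / 0.546600 ≈ 0.280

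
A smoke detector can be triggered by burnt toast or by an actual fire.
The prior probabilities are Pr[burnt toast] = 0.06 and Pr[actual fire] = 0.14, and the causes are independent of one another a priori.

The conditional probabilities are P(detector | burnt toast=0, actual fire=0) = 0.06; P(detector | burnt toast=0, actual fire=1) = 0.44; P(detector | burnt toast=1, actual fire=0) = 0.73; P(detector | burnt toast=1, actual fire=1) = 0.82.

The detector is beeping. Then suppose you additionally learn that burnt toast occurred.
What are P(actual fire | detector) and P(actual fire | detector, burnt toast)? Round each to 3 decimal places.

P(detector) = 0.06×0.94×0.86 + 0.44×0.94×0.14 + 0.73×0.06×0.86 + 0.82×0.06×0.14 = 0.048504 + 0.057904 + 0.037668 + 0.006888 = 0.150964
Restricting to configurations with actual fire present: 0.057904 + 0.006888 = 0.064792.
So P(actual fire | detector) = 0.064792/0.150964 ≈ 0.429.

Now condition on the additional information:
For the numerator, keep only actual fire=true terms: 0.82*0.14 = 0.114800
Normalizer over all consistent configurations: 0.73*0.86 + 0.82*0.14 = 0.742600
P(actual fire | detector, burnt toast) = 0.114800/0.742600 ≈ 0.155
— burnt toast explains away the evidence for actual fire.

P(actual fire | detector) ≈ 0.429; P(actual fire | detector, burnt toast) ≈ 0.155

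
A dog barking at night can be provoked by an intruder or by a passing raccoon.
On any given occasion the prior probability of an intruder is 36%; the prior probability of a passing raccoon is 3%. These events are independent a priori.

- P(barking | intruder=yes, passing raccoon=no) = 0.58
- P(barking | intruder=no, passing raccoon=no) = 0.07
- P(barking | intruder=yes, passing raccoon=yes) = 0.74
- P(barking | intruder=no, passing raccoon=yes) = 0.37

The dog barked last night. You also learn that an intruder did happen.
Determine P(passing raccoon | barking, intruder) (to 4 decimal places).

P(passing raccoon | barking, intruder) ≈ 0.0380

Weight on passing raccoon=true, given the evidence: 0.74×0.03 = 0.022200
The normalizing constant is 0.58×0.97 + 0.74×0.03 = 0.584800
Posterior = 0.022200 / 0.584800 ≈ 0.0380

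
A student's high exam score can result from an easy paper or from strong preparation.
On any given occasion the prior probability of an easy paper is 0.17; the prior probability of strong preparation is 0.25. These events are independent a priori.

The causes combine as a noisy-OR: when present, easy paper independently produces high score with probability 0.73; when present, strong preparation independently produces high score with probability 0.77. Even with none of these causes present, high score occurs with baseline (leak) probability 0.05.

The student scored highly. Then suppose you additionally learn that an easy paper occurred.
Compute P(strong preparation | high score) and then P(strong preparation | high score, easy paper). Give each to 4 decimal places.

P(strong preparation | high score) ≈ 0.6162; P(strong preparation | high score, easy paper) ≈ 0.2967

Under noisy-OR, P(high score | causes) = 1 − (1−0.05)·∏(1−qᵢ) over the active causes.
Numerator (weight on configurations with strong preparation): 0.162161 + 0.039993 = 0.202154
Normalizer over all consistent configurations: 0.05*0.83*0.75 + 0.7815*0.83*0.25 + 0.7435*0.17*0.75 + 0.941005*0.17*0.25 = 0.328075
P(strong preparation | high score) = 0.202154/0.328075 ≈ 0.6162

Now also conditioning on easy paper=true:
For the numerator, keep only strong preparation=true terms: 0.941005*0.25 = 0.235251
The normalizing constant is 0.7435*0.75 + 0.941005*0.25 = 0.792876
Posterior = 0.235251 / 0.792876 ≈ 0.2967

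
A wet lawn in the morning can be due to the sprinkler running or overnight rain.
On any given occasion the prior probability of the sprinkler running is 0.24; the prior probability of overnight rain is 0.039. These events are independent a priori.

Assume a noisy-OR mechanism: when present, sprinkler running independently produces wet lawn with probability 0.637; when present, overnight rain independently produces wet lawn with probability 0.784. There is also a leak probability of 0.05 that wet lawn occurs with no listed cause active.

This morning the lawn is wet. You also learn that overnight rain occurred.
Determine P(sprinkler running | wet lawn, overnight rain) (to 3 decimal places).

Under noisy-OR, P(wet lawn | causes) = 1 − (1−0.05)·∏(1−qᵢ) over the active causes.
By total probability over both values of sprinkler running:
  P(wet lawn | overnight rain) = 0.7948·0.76 + 0.925512·0.24
        = 0.604048 + 0.222123 = 0.826171
Configurations with sprinkler running contribute 0.222123, so
  P(sprinkler running | wet lawn, overnight rain) = 0.222123 / 0.826171 ≈ 0.269

P(sprinkler running | wet lawn, overnight rain) ≈ 0.269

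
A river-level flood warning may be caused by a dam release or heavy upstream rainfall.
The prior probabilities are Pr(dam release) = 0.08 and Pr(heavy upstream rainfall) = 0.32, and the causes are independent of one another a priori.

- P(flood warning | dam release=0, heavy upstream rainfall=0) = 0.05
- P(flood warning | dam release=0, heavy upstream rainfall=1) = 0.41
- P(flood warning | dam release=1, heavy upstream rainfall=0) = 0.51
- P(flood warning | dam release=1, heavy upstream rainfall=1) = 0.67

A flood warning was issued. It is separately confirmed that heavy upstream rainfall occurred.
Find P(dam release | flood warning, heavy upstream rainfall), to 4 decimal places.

Numerator (weight on configurations with dam release): 0.67×0.08 = 0.053600
The normalizing constant is 0.41×0.92 + 0.67×0.08 = 0.430800
Posterior = 0.053600 / 0.430800 ≈ 0.1244

P(dam release | flood warning, heavy upstream rainfall) ≈ 0.1244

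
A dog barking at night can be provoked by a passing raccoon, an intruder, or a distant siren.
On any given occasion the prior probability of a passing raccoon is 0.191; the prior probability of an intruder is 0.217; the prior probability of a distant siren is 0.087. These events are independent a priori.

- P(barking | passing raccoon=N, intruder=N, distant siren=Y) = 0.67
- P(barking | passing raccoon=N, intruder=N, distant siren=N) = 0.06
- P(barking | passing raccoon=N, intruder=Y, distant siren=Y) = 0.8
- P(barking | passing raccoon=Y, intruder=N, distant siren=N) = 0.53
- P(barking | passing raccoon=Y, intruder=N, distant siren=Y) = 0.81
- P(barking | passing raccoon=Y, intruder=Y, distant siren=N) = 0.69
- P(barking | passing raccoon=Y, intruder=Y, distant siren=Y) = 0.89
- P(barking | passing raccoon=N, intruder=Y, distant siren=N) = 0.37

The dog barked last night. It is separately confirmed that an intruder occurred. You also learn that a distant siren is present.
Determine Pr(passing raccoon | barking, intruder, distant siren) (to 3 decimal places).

For the numerator, keep only passing raccoon=true terms: 0.89×0.191 = 0.169990
Normalizer over all consistent configurations: 0.8×0.809 + 0.89×0.191 = 0.817190
Posterior = 0.169990 / 0.817190 ≈ 0.208

Pr(passing raccoon | barking, intruder, distant siren) ≈ 0.208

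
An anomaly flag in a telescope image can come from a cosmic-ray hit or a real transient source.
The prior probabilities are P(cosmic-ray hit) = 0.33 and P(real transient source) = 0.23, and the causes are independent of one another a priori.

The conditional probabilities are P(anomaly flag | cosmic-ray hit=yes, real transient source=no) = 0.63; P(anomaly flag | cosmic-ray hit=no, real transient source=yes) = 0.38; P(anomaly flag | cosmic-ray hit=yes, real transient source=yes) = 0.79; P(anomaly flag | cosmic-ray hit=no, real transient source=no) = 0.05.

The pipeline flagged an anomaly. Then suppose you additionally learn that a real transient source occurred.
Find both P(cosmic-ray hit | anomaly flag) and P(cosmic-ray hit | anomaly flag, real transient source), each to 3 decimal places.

Weight on cosmic-ray hit=true, given the evidence: 0.160083 + 0.059961 = 0.220044
Normalizer over all consistent configurations: 0.05×0.67×0.77 + 0.38×0.67×0.23 + 0.63×0.33×0.77 + 0.79×0.33×0.23 = 0.304397
P(cosmic-ray hit | anomaly flag) = 0.220044/0.304397 ≈ 0.723

With the extra evidence:
Sum P(anomaly flag|·) weighted by the priors over both values of cosmic-ray hit:
  P(anomaly flag | real transient source) = 0.38*0.67 + 0.79*0.33
        = 0.254600 + 0.260700 = 0.515300
The terms with cosmic-ray hit present sum to 0.260700, so
  P(cosmic-ray hit | anomaly flag, real transient source) = 0.260700 / 0.515300 ≈ 0.506

P(cosmic-ray hit | anomaly flag) ≈ 0.723; P(cosmic-ray hit | anomaly flag, real transient source) ≈ 0.506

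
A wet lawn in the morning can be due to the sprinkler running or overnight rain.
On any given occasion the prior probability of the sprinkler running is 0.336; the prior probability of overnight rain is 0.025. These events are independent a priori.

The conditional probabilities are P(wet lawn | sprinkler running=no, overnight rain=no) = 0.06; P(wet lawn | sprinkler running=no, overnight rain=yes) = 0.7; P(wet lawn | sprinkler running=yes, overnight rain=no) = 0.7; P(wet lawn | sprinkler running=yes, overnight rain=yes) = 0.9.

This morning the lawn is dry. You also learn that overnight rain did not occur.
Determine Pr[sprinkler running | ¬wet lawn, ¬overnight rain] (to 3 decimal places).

P(¬wet lawn | ¬overnight rain) = 0.94*0.664 + 0.3*0.336 = 0.624160 + 0.100800 = 0.724960
The sprinkler running-present share is 0.3*0.336 = 0.100800.
P(sprinkler running | ¬wet lawn, ¬overnight rain) = 0.100800 / 0.724960 ≈ 0.139

Pr[sprinkler running | ¬wet lawn, ¬overnight rain] ≈ 0.139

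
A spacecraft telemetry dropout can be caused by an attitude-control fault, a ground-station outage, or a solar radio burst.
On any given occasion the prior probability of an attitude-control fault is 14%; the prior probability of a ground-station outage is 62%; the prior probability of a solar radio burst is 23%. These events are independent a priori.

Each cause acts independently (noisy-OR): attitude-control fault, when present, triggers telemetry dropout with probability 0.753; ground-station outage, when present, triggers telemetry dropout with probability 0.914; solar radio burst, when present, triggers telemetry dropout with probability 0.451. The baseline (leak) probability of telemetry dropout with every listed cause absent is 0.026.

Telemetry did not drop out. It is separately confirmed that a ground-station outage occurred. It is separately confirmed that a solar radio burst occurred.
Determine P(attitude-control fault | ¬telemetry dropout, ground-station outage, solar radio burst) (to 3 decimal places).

Under noisy-OR, P(telemetry dropout | causes) = 1 − (1−0.026)·∏(1−qᵢ) over the active causes.
By total probability over both values of attitude-control fault:
  P(¬telemetry dropout | ground-station outage, solar radio burst) = 0.045986*0.86 + 0.011359*0.14
        = 0.039548 + 0.001590 = 0.041138
Configurations with attitude-control fault contribute 0.001590, so
  P(attitude-control fault | ¬telemetry dropout, ground-station outage, solar radio burst) = 0.001590 / 0.041138 ≈ 0.039

P(attitude-control fault | ¬telemetry dropout, ground-station outage, solar radio burst) ≈ 0.039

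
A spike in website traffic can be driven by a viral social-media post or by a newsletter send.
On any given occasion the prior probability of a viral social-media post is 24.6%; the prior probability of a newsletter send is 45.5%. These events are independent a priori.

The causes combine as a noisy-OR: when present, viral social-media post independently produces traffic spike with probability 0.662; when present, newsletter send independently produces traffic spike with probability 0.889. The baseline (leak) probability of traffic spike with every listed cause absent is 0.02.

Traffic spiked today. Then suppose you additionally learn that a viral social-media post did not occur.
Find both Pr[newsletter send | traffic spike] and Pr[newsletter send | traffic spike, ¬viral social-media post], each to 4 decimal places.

Under noisy-OR, P(traffic spike | causes) = 1 − (1−0.02)·∏(1−qᵢ) over the active causes.
Weight on newsletter send=true, given the evidence: 0.305751 + 0.107815 = 0.413566
Normalizer over all consistent configurations: 0.02×0.754×0.545 + 0.89122×0.754×0.455 + 0.66876×0.246×0.545 + 0.963232×0.246×0.455 = 0.511446
P(newsletter send | traffic spike) = 0.413566/0.511446 ≈ 0.8086

With the extra evidence:
Sum P(traffic spike|·) weighted by the priors over both values of newsletter send:
  P(traffic spike | ¬viral social-media post) = 0.02*0.545 + 0.89122*0.455
        = 0.010900 + 0.405505 = 0.416405
The terms with newsletter send present sum to 0.405505, so
  P(newsletter send | traffic spike, ¬viral social-media post) = 0.405505 / 0.416405 ≈ 0.9738
Ruling out viral social-media post raises the posterior on newsletter send — the flip side of explaining away.

Pr[newsletter send | traffic spike] ≈ 0.8086; Pr[newsletter send | traffic spike, ¬viral social-media post] ≈ 0.9738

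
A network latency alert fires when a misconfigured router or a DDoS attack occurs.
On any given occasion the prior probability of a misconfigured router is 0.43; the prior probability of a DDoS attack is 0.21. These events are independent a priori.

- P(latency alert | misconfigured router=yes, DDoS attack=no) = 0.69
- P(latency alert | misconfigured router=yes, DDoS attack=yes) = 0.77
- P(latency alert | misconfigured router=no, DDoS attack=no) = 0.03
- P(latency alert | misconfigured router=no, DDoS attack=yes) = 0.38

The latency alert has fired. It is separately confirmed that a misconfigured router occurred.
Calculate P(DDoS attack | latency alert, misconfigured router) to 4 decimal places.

For the numerator, keep only DDoS attack=true terms: 0.77·0.21 = 0.161700
Denominator P(latency alert | misconfigured router): 0.69·0.79 + 0.77·0.21 = 0.706800
P(DDoS attack | latency alert, misconfigured router) = 0.161700/0.706800 ≈ 0.2288

P(DDoS attack | latency alert, misconfigured router) ≈ 0.2288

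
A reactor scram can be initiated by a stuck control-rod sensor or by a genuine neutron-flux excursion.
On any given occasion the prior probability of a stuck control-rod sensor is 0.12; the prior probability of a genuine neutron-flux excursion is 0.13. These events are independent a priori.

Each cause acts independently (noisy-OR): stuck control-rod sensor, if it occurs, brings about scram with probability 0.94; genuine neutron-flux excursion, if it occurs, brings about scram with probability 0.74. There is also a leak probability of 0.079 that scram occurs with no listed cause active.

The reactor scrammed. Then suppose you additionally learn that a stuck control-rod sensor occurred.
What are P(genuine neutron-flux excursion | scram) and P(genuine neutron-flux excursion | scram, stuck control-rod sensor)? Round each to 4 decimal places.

Under noisy-OR, P(scram | causes) = 1 − (1−0.079)·∏(1−qᵢ) over the active causes.
Sum P(scram|·) weighted by the priors over the 4 (stuck control-rod sensor, genuine neutron-flux excursion) configurations:
  P(scram) = 0.079·0.88·0.87 + 0.76054·0.88·0.13 + 0.94474·0.12·0.87 + 0.985632·0.12·0.13
        = 0.060482 + 0.087006 + 0.098631 + 0.015376 = 0.261495
Keeping only the genuine neutron-flux excursion-present terms gives 0.102382, so
  P(genuine neutron-flux excursion | scram) = 0.102382 / 0.261495 ≈ 0.3915

With the extra evidence:
P(scram | stuck control-rod sensor) = 0.94474×0.87 + 0.985632×0.13 = 0.821924 + 0.128132 = 0.950056
Restricting to configurations with genuine neutron-flux excursion present: 0.985632×0.13 = 0.128132.
Hence the posterior is 0.128132/0.950056 ≈ 0.1349.
This is intercausal reasoning (explaining away): once stuck control-rod sensor accounts for the scram, genuine neutron-flux excursion becomes less likely.

P(genuine neutron-flux excursion | scram) ≈ 0.3915; P(genuine neutron-flux excursion | scram, stuck control-rod sensor) ≈ 0.1349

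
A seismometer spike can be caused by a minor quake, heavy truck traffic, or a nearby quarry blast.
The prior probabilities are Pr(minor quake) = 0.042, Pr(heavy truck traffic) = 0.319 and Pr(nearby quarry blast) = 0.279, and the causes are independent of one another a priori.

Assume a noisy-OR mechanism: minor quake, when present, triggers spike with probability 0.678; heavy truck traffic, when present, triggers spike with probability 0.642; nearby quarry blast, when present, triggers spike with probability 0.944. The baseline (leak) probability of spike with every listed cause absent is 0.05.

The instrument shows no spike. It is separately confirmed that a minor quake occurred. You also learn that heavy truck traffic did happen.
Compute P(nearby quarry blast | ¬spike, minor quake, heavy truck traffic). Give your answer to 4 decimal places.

Under noisy-OR, P(spike | causes) = 1 − (1−0.05)·∏(1−qᵢ) over the active causes.
Weight on nearby quarry blast=true, given the evidence: 0.006133×0.279 = 0.001711
The normalizing constant is 0.109512×0.721 + 0.006133×0.279 = 0.080669
Posterior = 0.001711 / 0.080669 ≈ 0.0212

P(nearby quarry blast | ¬spike, minor quake, heavy truck traffic) ≈ 0.0212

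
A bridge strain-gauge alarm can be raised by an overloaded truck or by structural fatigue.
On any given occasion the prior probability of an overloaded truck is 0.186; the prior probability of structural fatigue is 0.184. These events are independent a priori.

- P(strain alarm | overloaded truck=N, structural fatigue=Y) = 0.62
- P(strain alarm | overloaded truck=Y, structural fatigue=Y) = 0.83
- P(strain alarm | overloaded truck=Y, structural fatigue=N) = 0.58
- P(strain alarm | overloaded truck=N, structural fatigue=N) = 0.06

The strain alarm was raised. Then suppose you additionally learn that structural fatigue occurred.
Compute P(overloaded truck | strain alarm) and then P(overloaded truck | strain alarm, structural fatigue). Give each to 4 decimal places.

P(overloaded truck | strain alarm) ≈ 0.4673; P(overloaded truck | strain alarm, structural fatigue) ≈ 0.2342

Enumerate the 4 (overloaded truck, structural fatigue) configurations and weight by the priors:
  P(strain alarm) = 0.06·0.814·0.816 + 0.62·0.814·0.184 + 0.58·0.186·0.816 + 0.83·0.186·0.184
        = 0.039853 + 0.092861 + 0.088030 + 0.028406 = 0.249150
Keeping only the overloaded truck-present terms gives 0.116436, so
  P(overloaded truck | strain alarm) = 0.116436 / 0.249150 ≈ 0.4673

With the extra evidence:
Weight on overloaded truck=true, given the evidence: 0.83·0.186 = 0.154380
The normalizing constant is 0.62·0.814 + 0.83·0.186 = 0.659060
P(overloaded truck | strain alarm, structural fatigue) = 0.154380/0.659060 ≈ 0.2342
This is intercausal reasoning (explaining away): once structural fatigue accounts for the strain alarm, overloaded truck becomes less likely.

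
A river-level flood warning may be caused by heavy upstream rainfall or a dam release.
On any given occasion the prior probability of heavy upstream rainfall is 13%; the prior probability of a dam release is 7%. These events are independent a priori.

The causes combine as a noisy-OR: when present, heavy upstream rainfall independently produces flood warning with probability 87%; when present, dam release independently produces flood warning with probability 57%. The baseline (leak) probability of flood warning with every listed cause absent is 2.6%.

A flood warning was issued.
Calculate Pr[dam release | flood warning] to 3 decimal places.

Under noisy-OR, P(flood warning | causes) = 1 − (1−0.026)·∏(1−qᵢ) over the active causes.
For the numerator, keep only dam release=true terms: 0.035394 + 0.008605 = 0.043999
Normalizer over all consistent configurations: 0.026×0.87×0.93 + 0.58118×0.87×0.07 + 0.87338×0.13×0.93 + 0.945553×0.13×0.07 = 0.170628
P(dam release | flood warning) = 0.043999/0.170628 ≈ 0.258

Pr[dam release | flood warning] ≈ 0.258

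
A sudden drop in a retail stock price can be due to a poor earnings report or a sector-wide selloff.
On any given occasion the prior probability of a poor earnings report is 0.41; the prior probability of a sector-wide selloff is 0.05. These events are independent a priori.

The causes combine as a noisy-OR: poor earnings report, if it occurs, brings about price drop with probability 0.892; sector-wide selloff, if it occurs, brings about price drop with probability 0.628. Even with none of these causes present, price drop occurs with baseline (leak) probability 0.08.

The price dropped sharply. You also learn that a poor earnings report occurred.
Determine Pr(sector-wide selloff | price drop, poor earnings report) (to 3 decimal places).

Under noisy-OR, P(price drop | causes) = 1 − (1−0.08)·∏(1−qᵢ) over the active causes.
Numerator (weight on configurations with sector-wide selloff): 0.963038·0.05 = 0.048152
Normalizer over all consistent configurations: 0.90064·0.95 + 0.963038·0.05 = 0.903760
Posterior = 0.048152 / 0.903760 ≈ 0.053

Pr(sector-wide selloff | price drop, poor earnings report) ≈ 0.053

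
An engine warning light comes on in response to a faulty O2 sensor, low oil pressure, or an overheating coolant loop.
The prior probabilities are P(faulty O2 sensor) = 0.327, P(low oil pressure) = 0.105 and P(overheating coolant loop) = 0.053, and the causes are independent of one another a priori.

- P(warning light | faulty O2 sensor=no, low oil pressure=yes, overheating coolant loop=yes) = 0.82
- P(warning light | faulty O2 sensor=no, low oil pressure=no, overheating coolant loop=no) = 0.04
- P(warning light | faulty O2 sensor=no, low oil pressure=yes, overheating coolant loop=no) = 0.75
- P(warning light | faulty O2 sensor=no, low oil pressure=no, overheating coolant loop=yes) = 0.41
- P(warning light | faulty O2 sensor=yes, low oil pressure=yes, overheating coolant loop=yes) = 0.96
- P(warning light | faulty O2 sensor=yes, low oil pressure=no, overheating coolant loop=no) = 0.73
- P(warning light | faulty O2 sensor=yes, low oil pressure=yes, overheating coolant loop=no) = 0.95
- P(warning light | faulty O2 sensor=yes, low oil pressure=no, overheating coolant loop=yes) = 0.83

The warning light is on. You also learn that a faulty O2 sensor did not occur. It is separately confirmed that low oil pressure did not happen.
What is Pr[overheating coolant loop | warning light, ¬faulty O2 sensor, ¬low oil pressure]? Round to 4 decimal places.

Pr[overheating coolant loop | warning light, ¬faulty O2 sensor, ¬low oil pressure] ≈ 0.3645

By total probability over both values of overheating coolant loop:
  P(warning light | ¬faulty O2 sensor, ¬low oil pressure) = 0.04×0.947 + 0.41×0.053
        = 0.037880 + 0.021730 = 0.059610
The terms with overheating coolant loop present sum to 0.021730, so
  P(overheating coolant loop | warning light, ¬faulty O2 sensor, ¬low oil pressure) = 0.021730 / 0.059610 ≈ 0.3645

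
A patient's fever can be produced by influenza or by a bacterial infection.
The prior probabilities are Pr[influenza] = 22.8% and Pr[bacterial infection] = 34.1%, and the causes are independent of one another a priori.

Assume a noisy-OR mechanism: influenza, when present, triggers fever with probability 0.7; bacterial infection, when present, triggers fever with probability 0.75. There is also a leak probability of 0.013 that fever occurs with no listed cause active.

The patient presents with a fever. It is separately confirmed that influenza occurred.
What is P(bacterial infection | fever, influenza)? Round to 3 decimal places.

P(bacterial infection | fever, influenza) ≈ 0.405

Under noisy-OR, P(fever | causes) = 1 − (1−0.013)·∏(1−qᵢ) over the active causes.
Weight on bacterial infection=true, given the evidence: 0.925975×0.341 = 0.315757
Normalizer over all consistent configurations: 0.7039×0.659 + 0.925975×0.341 = 0.779627
Posterior = 0.315757 / 0.779627 ≈ 0.405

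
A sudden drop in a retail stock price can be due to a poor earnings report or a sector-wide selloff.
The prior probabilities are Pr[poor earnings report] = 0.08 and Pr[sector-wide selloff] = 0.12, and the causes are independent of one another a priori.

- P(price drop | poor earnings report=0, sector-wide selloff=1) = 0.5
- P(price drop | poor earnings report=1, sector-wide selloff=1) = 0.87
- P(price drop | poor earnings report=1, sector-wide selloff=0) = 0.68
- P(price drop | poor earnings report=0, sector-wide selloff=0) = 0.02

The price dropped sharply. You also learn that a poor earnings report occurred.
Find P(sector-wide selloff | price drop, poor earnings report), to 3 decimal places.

P(price drop | poor earnings report) = 0.68*0.88 + 0.87*0.12 = 0.598400 + 0.104400 = 0.702800
The sector-wide selloff-present share is 0.87*0.12 = 0.104400.
Hence the posterior is 0.104400/0.702800 ≈ 0.149.

P(sector-wide selloff | price drop, poor earnings report) ≈ 0.149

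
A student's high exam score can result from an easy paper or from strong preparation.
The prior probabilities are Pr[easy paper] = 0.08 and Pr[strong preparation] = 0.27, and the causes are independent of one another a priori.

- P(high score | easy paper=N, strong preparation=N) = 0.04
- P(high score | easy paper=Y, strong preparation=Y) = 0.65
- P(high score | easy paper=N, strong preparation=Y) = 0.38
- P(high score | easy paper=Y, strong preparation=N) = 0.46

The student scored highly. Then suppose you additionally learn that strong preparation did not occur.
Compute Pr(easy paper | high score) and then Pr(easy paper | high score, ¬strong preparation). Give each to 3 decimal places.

Pr(easy paper | high score) ≈ 0.252; Pr(easy paper | high score, ¬strong preparation) ≈ 0.500

P(high score) = 0.04×0.92×0.73 + 0.38×0.92×0.27 + 0.46×0.08×0.73 + 0.65×0.08×0.27 = 0.026864 + 0.094392 + 0.026864 + 0.014040 = 0.162160
The easy paper-present share is 0.026864 + 0.014040 = 0.040904.
Hence the posterior is 0.040904/0.162160 ≈ 0.252.

Now condition on the additional information:
Weight on easy paper=true, given the evidence: 0.46×0.08 = 0.036800
Normalizer over all consistent configurations: 0.04×0.92 + 0.46×0.08 = 0.073600
P(easy paper | high score, ¬strong preparation) = 0.036800/0.073600 ≈ 0.500
With strong preparation excluded, easy paper must carry more of the explanatory weight for the high score.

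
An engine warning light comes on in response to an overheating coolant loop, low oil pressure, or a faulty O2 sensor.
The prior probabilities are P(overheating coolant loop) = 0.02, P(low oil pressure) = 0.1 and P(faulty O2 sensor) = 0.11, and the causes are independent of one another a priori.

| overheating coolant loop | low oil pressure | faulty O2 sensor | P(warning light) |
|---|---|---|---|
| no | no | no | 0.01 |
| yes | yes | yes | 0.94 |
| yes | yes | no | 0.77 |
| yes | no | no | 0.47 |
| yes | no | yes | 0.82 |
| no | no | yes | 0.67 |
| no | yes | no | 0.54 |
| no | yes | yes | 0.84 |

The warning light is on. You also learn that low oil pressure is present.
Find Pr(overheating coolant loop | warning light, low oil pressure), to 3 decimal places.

Numerator (weight on configurations with overheating coolant loop): 0.013706 + 0.002068 = 0.015774
The normalizing constant is 0.54×0.98×0.89 + 0.84×0.98×0.11 + 0.77×0.02×0.89 + 0.94×0.02×0.11 = 0.577314
Posterior = 0.015774 / 0.577314 ≈ 0.027

Pr(overheating coolant loop | warning light, low oil pressure) ≈ 0.027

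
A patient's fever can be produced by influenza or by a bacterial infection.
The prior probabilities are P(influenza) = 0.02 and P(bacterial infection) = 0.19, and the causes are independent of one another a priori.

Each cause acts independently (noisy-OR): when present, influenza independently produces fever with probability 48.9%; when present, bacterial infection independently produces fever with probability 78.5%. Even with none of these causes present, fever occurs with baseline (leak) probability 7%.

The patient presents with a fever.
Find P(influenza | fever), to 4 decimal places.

Under noisy-OR, P(fever | causes) = 1 − (1−0.07)·∏(1−qᵢ) over the active causes.
P(fever) = 0.07·0.98·0.81 + 0.80005·0.98·0.19 + 0.52477·0.02·0.81 + 0.897826·0.02·0.19 = 0.055566 + 0.148969 + 0.008501 + 0.003412 = 0.216448
Of this, 0.011913 comes from 0.008501 + 0.003412 (the influenza=true cases).
Hence the posterior is 0.011913/0.216448 ≈ 0.0550.

P(influenza | fever) ≈ 0.0550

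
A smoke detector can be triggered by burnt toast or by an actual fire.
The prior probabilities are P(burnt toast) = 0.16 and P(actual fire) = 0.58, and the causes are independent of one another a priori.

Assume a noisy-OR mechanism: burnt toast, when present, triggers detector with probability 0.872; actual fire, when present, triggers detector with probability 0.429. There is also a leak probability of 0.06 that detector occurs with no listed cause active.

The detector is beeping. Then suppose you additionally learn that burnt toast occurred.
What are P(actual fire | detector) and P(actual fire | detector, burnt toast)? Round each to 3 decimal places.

Under noisy-OR, P(detector | causes) = 1 − (1−0.06)·∏(1−qᵢ) over the active causes.
Weight on actual fire=true, given the evidence: 0.225700 + 0.086424 = 0.312124
Denominator P(detector): 0.06*0.84*0.42 + 0.46326*0.84*0.58 + 0.87968*0.16*0.42 + 0.931297*0.16*0.58 = 0.392406
P(actual fire | detector) = 0.312124/0.392406 ≈ 0.795

Now also conditioning on burnt toast=true:
Enumerate both values of actual fire and weight by the priors:
  P(detector | burnt toast) = 0.87968·0.42 + 0.931297·0.58
        = 0.369466 + 0.540152 = 0.909618
Configurations with actual fire contribute 0.540152, so
  P(actual fire | detector, burnt toast) = 0.540152 / 0.909618 ≈ 0.594
The drop from 0.795 to 0.594 is the explaining-away (discounting) effect.

P(actual fire | detector) ≈ 0.795; P(actual fire | detector, burnt toast) ≈ 0.594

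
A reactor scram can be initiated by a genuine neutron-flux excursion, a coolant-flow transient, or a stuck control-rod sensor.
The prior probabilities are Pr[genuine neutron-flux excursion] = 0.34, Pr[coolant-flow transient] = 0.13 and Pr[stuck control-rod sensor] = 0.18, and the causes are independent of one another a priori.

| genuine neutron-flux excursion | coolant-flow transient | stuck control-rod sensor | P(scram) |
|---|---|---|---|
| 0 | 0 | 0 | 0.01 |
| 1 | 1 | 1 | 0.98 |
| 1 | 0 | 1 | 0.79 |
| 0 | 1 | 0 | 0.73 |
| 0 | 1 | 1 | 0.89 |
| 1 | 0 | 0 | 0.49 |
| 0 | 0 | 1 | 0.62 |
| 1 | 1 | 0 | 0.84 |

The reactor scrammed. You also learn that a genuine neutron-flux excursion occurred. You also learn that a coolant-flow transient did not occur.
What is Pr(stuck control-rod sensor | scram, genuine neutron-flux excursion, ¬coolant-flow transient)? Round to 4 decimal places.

P(scram | genuine neutron-flux excursion, ¬coolant-flow transient) = 0.49*0.82 + 0.79*0.18 = 0.401800 + 0.142200 = 0.544000
Of this, 0.142200 comes from 0.79*0.18 (the stuck control-rod sensor=true cases).
So P(stuck control-rod sensor | scram, genuine neutron-flux excursion, ¬coolant-flow transient) = 0.142200/0.544000 ≈ 0.2614.

Pr(stuck control-rod sensor | scram, genuine neutron-flux excursion, ¬coolant-flow transient) ≈ 0.2614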